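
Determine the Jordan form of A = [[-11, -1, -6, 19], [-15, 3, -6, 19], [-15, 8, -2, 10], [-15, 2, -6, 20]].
The characteristic polynomial is det(xI - A) = (x - 4)^2(x - 1)^2, so the eigenvalues are 1 (algebraic multiplicity 2), 4 (algebraic multiplicity 2).

For λ = 1: rank(A - I) = 3, rank((A - I)^2) = 2. The eigenspace has dimension 4 - 3 = 1, so there is 1 Jordan block; the rank sequence gives block sizes [2].

For λ = 4: rank(A - 4I) = 2. The eigenspace has dimension 4 - 2 = 2, so there are 2 Jordan blocks; the rank sequence gives block sizes [1, 1].

Assembling the blocks gives the Jordan form J above.

J = [[1, 1, 0, 0], [0, 1, 0, 0], [0, 0, 4, 0], [0, 0, 0, 4]]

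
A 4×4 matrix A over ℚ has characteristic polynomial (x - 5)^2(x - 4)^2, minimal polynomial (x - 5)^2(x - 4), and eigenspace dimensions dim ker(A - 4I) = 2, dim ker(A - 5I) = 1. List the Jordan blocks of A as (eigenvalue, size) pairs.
λ = 4: algebraic multiplicity 2 (exponent in χ_A), largest block size 1 (exponent in m_A), 2 blocks (geometric multiplicity). These force block sizes [1, 1].
λ = 5: algebraic multiplicity 2 (exponent in χ_A), largest block size 2 (exponent in m_A), 1 block (geometric multiplicity). This forces block sizes [2].

Jordan blocks: (4, 1), (4, 1), (5, 2)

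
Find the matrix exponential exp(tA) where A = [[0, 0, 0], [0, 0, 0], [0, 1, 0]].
A has Jordan form J = [[0, 1, 0], [0, 0, 0], [0, 0, 0]] with A = PJP^{-1}, so e^{tA} = P e^{tJ} P^{-1}.

For a Jordan block J_k(λ), e^{tJ_k(λ)} = e^{λt} · (I + tN + t^2 N^2/2! + ... + t^{k-1} N^{k-1}/(k-1)!) where N is the nilpotent superdiagonal part.

Assembling the blocks and conjugating back gives the entries of e^{tA} as shown above.

e^{tA} = [[1, 0, 0], [0, 1, 0], [0, t, 1]]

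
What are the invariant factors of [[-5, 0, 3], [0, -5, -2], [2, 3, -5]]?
(x + 5)^3

The Jordan structure of A has elementary divisors (x + 5)^3. Arranging the block sizes at each eigenvalue in decreasing order and taking row products gives the invariant factors.

Invariant factors (smallest first, each dividing the next): (x + 5)^3.

Check: the last factor (x + 5)^3 is the minimal polynomial, and the product (x + 5)^3 is the characteristic polynomial.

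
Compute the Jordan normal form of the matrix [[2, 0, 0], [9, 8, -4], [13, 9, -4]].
The characteristic polynomial is det(xI - A) = (x - 2)^3, so the eigenvalues are 2 (algebraic multiplicity 3).

For λ = 2: rank(A - 2I) = 2, rank((A - 2I)^2) = 1, rank((A - 2I)^3) = 0. The eigenspace has dimension 3 - 2 = 1, so there is 1 Jordan block; the rank sequence gives block sizes [3].

Assembling the blocks gives the Jordan form J above.

J = [[2, 1, 0], [0, 2, 1], [0, 0, 2]]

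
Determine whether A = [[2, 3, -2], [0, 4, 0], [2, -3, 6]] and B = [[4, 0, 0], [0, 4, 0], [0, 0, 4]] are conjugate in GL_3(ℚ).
Both have characteristic polynomial (x - 4)^3, but the minimal polynomial of A is (x - 4)^2 while the minimal polynomial of B is x - 4. The minimal polynomial is a similarity invariant, so A and B are not similar.

No.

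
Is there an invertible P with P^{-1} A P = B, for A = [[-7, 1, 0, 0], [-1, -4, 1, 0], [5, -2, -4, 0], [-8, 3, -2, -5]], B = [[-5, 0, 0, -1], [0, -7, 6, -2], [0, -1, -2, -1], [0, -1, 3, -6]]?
Two matrices over a field are similar if and only if they have the same invariant factors.

Both A and B have characteristic polynomial (x + 5)^4 and minimal polynomial (x + 5)^3. Computing further, both have invariant factors x + 5, (x + 5)^3. Hence A and B are similar.

Yes.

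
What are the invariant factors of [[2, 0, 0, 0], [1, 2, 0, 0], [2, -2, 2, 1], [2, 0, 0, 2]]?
The Jordan structure of A has elementary divisors (x - 2)^2, (x - 2)^2. Arranging the block sizes at each eigenvalue in decreasing order and taking row products gives the invariant factors.

Invariant factors (smallest first, each dividing the next): (x - 2)^2, (x - 2)^2.

Check: the last factor (x - 2)^2 is the minimal polynomial, and the product (x - 2)^4 is the characteristic polynomial.

(x - 2)^2, (x - 2)^2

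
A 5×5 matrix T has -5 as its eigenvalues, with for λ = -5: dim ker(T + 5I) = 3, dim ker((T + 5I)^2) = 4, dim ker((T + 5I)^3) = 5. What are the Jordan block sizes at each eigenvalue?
Jordan blocks: (-5, 3), (-5, 1), (-5, 1)

λ = -5: successive nullity increments [3, 1, 1] count blocks of size ≥ k; block sizes are [3, 1, 1].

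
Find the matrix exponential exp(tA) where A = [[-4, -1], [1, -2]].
e^{tA} = [[(1 - t)*e^{-3*t}, -t*e^{-3*t}], [t*e^{-3*t}, (t + 1)*e^{-3*t}]]

A has Jordan form J = [[-3, 1], [0, -3]] with A = PJP^{-1}, so e^{tA} = P e^{tJ} P^{-1}.

For a Jordan block J_k(λ), e^{tJ_k(λ)} = e^{λt} · (I + tN + t^2 N^2/2! + ... + t^{k-1} N^{k-1}/(k-1)!) where N is the nilpotent superdiagonal part.

Assembling the blocks and conjugating back gives the entries of e^{tA} as shown above.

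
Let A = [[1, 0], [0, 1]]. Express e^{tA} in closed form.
e^{tA} = [[e^{t}, 0], [0, e^{t}]]

A has Jordan form J = [[1, 0], [0, 1]] with A = PJP^{-1}, so e^{tA} = P e^{tJ} P^{-1}.

For a Jordan block J_k(λ), e^{tJ_k(λ)} = e^{λt} · (I + tN + t^2 N^2/2! + ... + t^{k-1} N^{k-1}/(k-1)!) where N is the nilpotent superdiagonal part.

Assembling the blocks and conjugating back gives the entries of e^{tA} as shown above.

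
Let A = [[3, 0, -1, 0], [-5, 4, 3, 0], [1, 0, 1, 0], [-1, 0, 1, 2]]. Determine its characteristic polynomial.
xI - A = [[x - 3, 0, 1, 0], [5, x - 4, -3, 0], [-1, 0, x - 1, 0], [1, 0, -1, x - 2]].

Expanding det(xI - A) along the first row:
det(xI - A) = + (x - 3)·det([[x - 4, -3, 0], [0, x - 1, 0], [0, -1, x - 2]]) - (0)·det([[5, -3, 0], [-1, x - 1, 0], [1, -1, x - 2]]) + (1)·det([[5, x - 4, 0], [-1, 0, 0], [1, 0, x - 2]]) - (0)·det([[5, x - 4, -3], [-1, 0, x - 1], [1, 0, -1]]).

Evaluating gives χ_A(x) = x^4 - 10x^3 + 36x^2 - 56x + 32 = (x - 4)(x - 2)^3.

χ_A(x) = (x - 4)(x - 2)^3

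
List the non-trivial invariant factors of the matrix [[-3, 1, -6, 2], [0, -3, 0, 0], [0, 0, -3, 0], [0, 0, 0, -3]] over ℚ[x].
x + 3, x + 3, (x + 3)^2

The Jordan structure of A has elementary divisors (x + 3)^2, (x + 3), (x + 3). Arranging the block sizes at each eigenvalue in decreasing order and taking row products gives the invariant factors.

Invariant factors (smallest first, each dividing the next): x + 3, x + 3, (x + 3)^2.

Check: the last factor (x + 3)^2 is the minimal polynomial, and the product (x + 3)^4 is the characteristic polynomial.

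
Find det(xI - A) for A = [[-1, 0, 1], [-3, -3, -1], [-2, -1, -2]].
xI - A = [[x + 1, 0, -1], [3, x + 3, 1], [2, 1, x + 2]].

Expanding det(xI - A) along the first row:
det(xI - A) = + (x + 1)·det([[x + 3, 1], [1, x + 2]]) - (0)·det([[3, 1], [2, x + 2]]) + (-1)·det([[3, x + 3], [2, 1]]).

Evaluating gives χ_A(x) = x^3 + 6x^2 + 12x + 8 = (x + 2)^3.

χ_A(x) = (x + 2)^3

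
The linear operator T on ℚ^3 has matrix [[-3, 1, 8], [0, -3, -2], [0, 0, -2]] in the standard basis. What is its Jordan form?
The characteristic polynomial is det(xI - A) = (x + 2)(x + 3)^2, so the eigenvalues are -3 (algebraic multiplicity 2), -2 (algebraic multiplicity 1).

For λ = -3: rank(A + 3I) = 2, rank((A + 3I)^2) = 1. The eigenspace has dimension 3 - 2 = 1, so there is 1 Jordan block; the rank sequence gives block sizes [2].

For λ = -2: algebraic multiplicity 1 gives one 1×1 block.

Assembling the blocks gives the Jordan form J above.

J = [[-3, 1, 0], [0, -3, 0], [0, 0, -2]]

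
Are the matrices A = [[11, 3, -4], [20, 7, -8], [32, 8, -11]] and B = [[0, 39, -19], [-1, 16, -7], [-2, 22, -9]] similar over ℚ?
Two matrices over a field are similar if and only if they have the same invariant factors.

Both A and B have characteristic polynomial (x - 5)(x - 1)^2 and minimal polynomial (x - 5)(x - 1)^2. Computing further, both have invariant factors (x - 5)(x - 1)^2. Hence A and B are similar.

Yes.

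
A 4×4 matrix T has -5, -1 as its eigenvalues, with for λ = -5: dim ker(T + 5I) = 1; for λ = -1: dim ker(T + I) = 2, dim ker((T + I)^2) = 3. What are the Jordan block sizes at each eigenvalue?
λ = -5: successive nullity increments [1] count blocks of size ≥ k; block sizes are [1].
λ = -1: successive nullity increments [2, 1] count blocks of size ≥ k; block sizes are [2, 1].

Jordan blocks: (-5, 1), (-1, 2), (-1, 1)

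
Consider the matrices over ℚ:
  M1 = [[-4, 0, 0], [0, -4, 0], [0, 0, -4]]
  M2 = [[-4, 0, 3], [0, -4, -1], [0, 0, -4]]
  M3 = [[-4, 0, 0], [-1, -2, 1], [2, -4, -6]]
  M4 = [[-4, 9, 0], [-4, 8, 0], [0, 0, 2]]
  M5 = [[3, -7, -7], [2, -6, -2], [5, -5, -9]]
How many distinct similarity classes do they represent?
3 classes: {M1}, {M2, M3, M5}, {M4}

Characteristic polynomials: χ_{M1} = (x + 4)^3, χ_{M2} = (x + 4)^3, χ_{M3} = (x + 4)^3, χ_{M4} = (x - 2)^3, χ_{M5} = (x + 4)^3.

{M1}: invariant factors x + 4, x + 4, x + 4.

{M2, M3, M5}: invariant factors x + 4, (x + 4)^2.

{M4}: invariant factors x - 2, (x - 2)^2.

Matrices are similar if and only if their invariant-factor lists agree; the partition into similarity classes is {M1}, {M2, M3, M5}, {M4}.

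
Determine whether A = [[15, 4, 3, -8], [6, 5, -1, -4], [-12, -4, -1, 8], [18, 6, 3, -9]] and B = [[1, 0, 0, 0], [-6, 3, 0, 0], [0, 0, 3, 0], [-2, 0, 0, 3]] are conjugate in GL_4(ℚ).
Both have characteristic polynomial (x - 3)^3(x - 1), but the minimal polynomial of A is (x - 3)^2(x - 1) while the minimal polynomial of B is (x - 3)(x - 1). The minimal polynomial is a similarity invariant, so A and B are not similar.

No.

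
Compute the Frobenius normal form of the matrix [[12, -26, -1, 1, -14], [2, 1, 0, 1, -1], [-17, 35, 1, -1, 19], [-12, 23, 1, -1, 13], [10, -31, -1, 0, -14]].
R = [[0, 1, 0, 0, 0], [1, 2, 0, 0, 0], [0, 0, 0, 0, 5], [0, 0, 1, 0, 11], [0, 0, 0, 1, -3]]

The invariant factors of A (the non-unit diagonal entries of the Smith normal form of xI - A over ℚ[x]) are x^2 - 2x - 1, (x + 5)(x^2 - 2x - 1), each dividing the next. The characteristic polynomial is their product, (x + 5)(x^2 - 2x - 1)^2.

The rational canonical form is the block-diagonal matrix of companion matrices C(f_i):
R = [[0, 1, 0, 0, 0], [1, 2, 0, 0, 0], [0, 0, 0, 0, 5], [0, 0, 1, 0, 11], [0, 0, 0, 1, -3]].

Note the characteristic polynomial does not split into linear factors over ℚ, so A has no Jordan form over ℚ; the rational canonical form exists over any field.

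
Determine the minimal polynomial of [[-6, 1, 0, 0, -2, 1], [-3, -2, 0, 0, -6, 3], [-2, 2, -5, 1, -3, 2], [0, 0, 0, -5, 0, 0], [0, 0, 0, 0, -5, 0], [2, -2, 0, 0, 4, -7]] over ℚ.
m_A(x) = (x + 5)^2

The characteristic polynomial factors as (x + 5)^6. The minimal polynomial is ∏(x - λ)^{k_λ} where k_λ is the size of the largest Jordan block at λ.

For λ = -5: rank(A + 5I) = 2, and the largest Jordan block has size 2 (the smallest k with rank((A + 5I)^k) = rank((A + 5I)^(k+1))).

So m_A(x) = (x + 5)^2.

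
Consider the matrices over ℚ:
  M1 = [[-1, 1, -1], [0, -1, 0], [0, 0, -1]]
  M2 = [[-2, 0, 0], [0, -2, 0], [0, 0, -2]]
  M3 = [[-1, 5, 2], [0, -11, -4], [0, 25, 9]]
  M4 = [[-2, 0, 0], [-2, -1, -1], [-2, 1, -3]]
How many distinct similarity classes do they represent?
3 classes: {M1, M3}, {M2}, {M4}

Characteristic polynomials: χ_{M1} = (x + 1)^3, χ_{M2} = (x + 2)^3, χ_{M3} = (x + 1)^3, χ_{M4} = (x + 2)^3.

{M1, M3}: invariant factors x + 1, (x + 1)^2.

{M2}: invariant factors x + 2, x + 2, x + 2.

{M4}: invariant factors x + 2, (x + 2)^2.

Matrices are similar if and only if their invariant-factor lists agree; the partition into similarity classes is {M1, M3}, {M2}, {M4}.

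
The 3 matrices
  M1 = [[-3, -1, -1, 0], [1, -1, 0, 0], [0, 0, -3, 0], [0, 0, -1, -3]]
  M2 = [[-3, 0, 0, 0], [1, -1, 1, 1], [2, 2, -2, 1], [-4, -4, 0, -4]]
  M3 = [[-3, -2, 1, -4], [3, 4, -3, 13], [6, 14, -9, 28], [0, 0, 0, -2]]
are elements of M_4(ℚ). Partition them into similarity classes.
1 class: {M1, M2, M3}

Characteristic polynomials: χ_{M1} = (x + 2)^2(x + 3)^2, χ_{M2} = (x + 2)^2(x + 3)^2, χ_{M3} = (x + 2)^2(x + 3)^2.

{M1, M2, M3}: invariant factors (x + 2)^2(x + 3)^2.

Matrices are similar if and only if their invariant-factor lists agree; the partition into similarity classes is {M1, M2, M3}.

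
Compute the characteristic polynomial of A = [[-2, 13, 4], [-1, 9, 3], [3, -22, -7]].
xI - A = [[x + 2, -13, -4], [1, x - 9, -3], [-3, 22, x + 7]].

Expanding det(xI - A) along the first row:
det(xI - A) = + (x + 2)·det([[x - 9, -3], [22, x + 7]]) - (-13)·det([[1, -3], [-3, x + 7]]) + (-4)·det([[1, x - 9], [-3, 22]]).

Evaluating gives χ_A(x) = x^3.

χ_A(x) = x^3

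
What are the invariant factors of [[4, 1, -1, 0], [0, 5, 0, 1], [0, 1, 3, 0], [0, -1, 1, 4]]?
The Jordan structure of A has elementary divisors (x - 4)^3, (x - 4). Arranging the block sizes at each eigenvalue in decreasing order and taking row products gives the invariant factors.

Invariant factors (smallest first, each dividing the next): x - 4, (x - 4)^3.

Check: the last factor (x - 4)^3 is the minimal polynomial, and the product (x - 4)^4 is the characteristic polynomial.

x - 4, (x - 4)^3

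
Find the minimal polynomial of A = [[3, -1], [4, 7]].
The characteristic polynomial factors as (x - 5)^2. The minimal polynomial is ∏(x - λ)^{k_λ} where k_λ is the size of the largest Jordan block at λ.

For λ = 5: rank(A - 5I) = 1, and the largest Jordan block has size 2 (the smallest k with rank((A - 5I)^k) = rank((A - 5I)^(k+1))).

So m_A(x) = (x - 5)^2.

m_A(x) = (x - 5)^2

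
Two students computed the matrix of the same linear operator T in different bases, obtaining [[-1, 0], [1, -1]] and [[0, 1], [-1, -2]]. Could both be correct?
Two matrices over a field are similar if and only if they have the same invariant factors.

Both A and B have characteristic polynomial (x + 1)^2 and minimal polynomial (x + 1)^2. Computing further, both have invariant factors (x + 1)^2. Hence A and B are similar.

Yes.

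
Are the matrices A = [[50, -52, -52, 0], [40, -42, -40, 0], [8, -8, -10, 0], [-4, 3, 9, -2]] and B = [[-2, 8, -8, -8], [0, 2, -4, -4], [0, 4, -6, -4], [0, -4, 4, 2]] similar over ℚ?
No.

Both have characteristic polynomial (x - 2)(x + 2)^3, but the minimal polynomial of A is (x - 2)(x + 2)^2 while the minimal polynomial of B is (x - 2)(x + 2). The minimal polynomial is a similarity invariant, so A and B are not similar.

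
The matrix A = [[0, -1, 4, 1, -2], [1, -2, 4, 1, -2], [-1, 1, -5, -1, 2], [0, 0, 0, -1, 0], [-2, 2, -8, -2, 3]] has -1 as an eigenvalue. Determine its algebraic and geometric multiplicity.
The characteristic polynomial is (x + 1)^5, so the factor x + 1 appears with exponent 5: the algebraic multiplicity is 5.

rank(A + I) = 1, so the eigenspace has dimension 5 - 1 = 4: the geometric multiplicity is 4.

Since 4 < 5, A is not diagonalizable.

algebraic multiplicity 5, geometric multiplicity 4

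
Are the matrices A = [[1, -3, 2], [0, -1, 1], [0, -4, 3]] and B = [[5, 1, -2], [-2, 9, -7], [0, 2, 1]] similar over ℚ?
trace(A) = 3 but trace(B) = 15. The trace is a similarity invariant, so A and B are not similar.

No.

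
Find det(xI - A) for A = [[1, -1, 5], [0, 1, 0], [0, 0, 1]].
xI - A = [[x - 1, 1, -5], [0, x - 1, 0], [0, 0, x - 1]].

Expanding det(xI - A) along the first row:
det(xI - A) = + (x - 1)·det([[x - 1, 0], [0, x - 1]]) - (1)·det([[0, 0], [0, x - 1]]) + (-5)·det([[0, x - 1], [0, 0]]).

Evaluating gives χ_A(x) = x^3 - 3x^2 + 3x - 1 = (x - 1)^3.

χ_A(x) = (x - 1)^3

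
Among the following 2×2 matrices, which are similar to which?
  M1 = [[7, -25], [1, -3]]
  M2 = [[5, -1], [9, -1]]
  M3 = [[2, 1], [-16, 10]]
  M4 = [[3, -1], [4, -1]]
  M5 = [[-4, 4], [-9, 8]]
3 classes: {M1, M2, M5}, {M3}, {M4}

Characteristic polynomials: χ_{M1} = (x - 2)^2, χ_{M2} = (x - 2)^2, χ_{M3} = (x - 6)^2, χ_{M4} = (x - 1)^2, χ_{M5} = (x - 2)^2.

{M1, M2, M5}: invariant factors (x - 2)^2.

{M3}: invariant factors (x - 6)^2.

{M4}: invariant factors (x - 1)^2.

Matrices are similar if and only if their invariant-factor lists agree; the partition into similarity classes is {M1, M2, M5}, {M3}, {M4}.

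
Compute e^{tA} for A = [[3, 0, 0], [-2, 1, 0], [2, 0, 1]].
A has Jordan form J = [[1, 0, 0], [0, 1, 0], [0, 0, 3]] with A = PJP^{-1}, so e^{tA} = P e^{tJ} P^{-1}.

For a Jordan block J_k(λ), e^{tJ_k(λ)} = e^{λt} · (I + tN + t^2 N^2/2! + ... + t^{k-1} N^{k-1}/(k-1)!) where N is the nilpotent superdiagonal part.

Assembling the blocks and conjugating back gives the entries of e^{tA} as shown above.

e^{tA} = [[e^{3*t}, 0, 0], [-e^{3*t} + e^{t}, e^{t}, 0], [e^{3*t} - e^{t}, 0, e^{t}]]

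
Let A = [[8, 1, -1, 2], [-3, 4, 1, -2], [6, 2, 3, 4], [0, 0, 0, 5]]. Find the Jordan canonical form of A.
J = [[5, 1, 0, 0], [0, 5, 0, 0], [0, 0, 5, 0], [0, 0, 0, 5]]

The characteristic polynomial is det(xI - A) = (x - 5)^4, so the eigenvalues are 5 (algebraic multiplicity 4).

For λ = 5: rank(A - 5I) = 1, rank((A - 5I)^2) = 0. The eigenspace has dimension 4 - 1 = 3, so there are 3 Jordan blocks; the rank sequence gives block sizes [2, 1, 1].

Assembling the blocks gives the Jordan form J above.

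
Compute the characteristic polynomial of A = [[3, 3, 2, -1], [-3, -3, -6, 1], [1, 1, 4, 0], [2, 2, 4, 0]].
xI - A = [[x - 3, -3, -2, 1], [3, x + 3, 6, -1], [-1, -1, x - 4, 0], [-2, -2, -4, x]].

Expanding det(xI - A) along the first row:
det(xI - A) = + (x - 3)·det([[x + 3, 6, -1], [-1, x - 4, 0], [-2, -4, x]]) - (-3)·det([[3, 6, -1], [-1, x - 4, 0], [-2, -4, x]]) + (-2)·det([[3, x + 3, -1], [-1, -1, 0], [-2, -2, x]]) - (1)·det([[3, x + 3, 6], [-1, -1, x - 4], [-2, -2, -4]]).

Evaluating gives χ_A(x) = x^4 - 4x^3 + 4x^2 = x^2(x - 2)^2.

χ_A(x) = x^2(x - 2)^2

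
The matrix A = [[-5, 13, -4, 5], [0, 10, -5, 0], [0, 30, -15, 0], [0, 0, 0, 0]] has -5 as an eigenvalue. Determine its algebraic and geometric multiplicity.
algebraic multiplicity 2, geometric multiplicity 1

The characteristic polynomial is x^2(x + 5)^2, so the factor x + 5 appears with exponent 2: the algebraic multiplicity is 2.

rank(A + 5I) = 3, so the eigenspace has dimension 4 - 3 = 1: the geometric multiplicity is 1.

Since 1 < 2, A is not diagonalizable.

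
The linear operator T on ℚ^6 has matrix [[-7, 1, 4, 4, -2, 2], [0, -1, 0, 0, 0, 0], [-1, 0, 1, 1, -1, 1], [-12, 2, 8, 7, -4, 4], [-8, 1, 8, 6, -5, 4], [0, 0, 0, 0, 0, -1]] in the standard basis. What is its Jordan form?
J = [[-1, 1, 0, 0, 0, 0], [0, -1, 0, 0, 0, 0], [0, 0, -1, 1, 0, 0], [0, 0, 0, -1, 0, 0], [0, 0, 0, 0, -1, 0], [0, 0, 0, 0, 0, -1]]

The characteristic polynomial is det(xI - A) = (x + 1)^6, so the eigenvalues are -1 (algebraic multiplicity 6).

For λ = -1: rank(A + I) = 2, rank((A + I)^2) = 0. The eigenspace has dimension 6 - 2 = 4, so there are 4 Jordan blocks; the rank sequence gives block sizes [2, 2, 1, 1].

Assembling the blocks gives the Jordan form J above.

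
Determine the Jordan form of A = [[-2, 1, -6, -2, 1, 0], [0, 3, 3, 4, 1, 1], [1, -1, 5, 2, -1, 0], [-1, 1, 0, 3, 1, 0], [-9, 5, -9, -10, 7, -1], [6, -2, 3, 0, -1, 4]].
The characteristic polynomial is det(xI - A) = (x - 5)^3(x - 3)^2(x + 1), so the eigenvalues are -1 (algebraic multiplicity 1), 3 (algebraic multiplicity 2), 5 (algebraic multiplicity 3).

For λ = -1: algebraic multiplicity 1 gives one 1×1 block.

For λ = 3: rank(A - 3I) = 5, rank((A - 3I)^2) = 4. The eigenspace has dimension 6 - 5 = 1, so there is 1 Jordan block; the rank sequence gives block sizes [2].

For λ = 5: rank(A - 5I) = 4, rank((A - 5I)^2) = 3. The eigenspace has dimension 6 - 4 = 2, so there are 2 Jordan blocks; the rank sequence gives block sizes [2, 1].

Assembling the blocks gives the Jordan form J above.

J = [[-1, 0, 0, 0, 0, 0], [0, 3, 1, 0, 0, 0], [0, 0, 3, 0, 0, 0], [0, 0, 0, 5, 1, 0], [0, 0, 0, 0, 5, 0], [0, 0, 0, 0, 0, 5]]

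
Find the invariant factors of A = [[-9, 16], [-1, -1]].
The Jordan structure of A has elementary divisors (x + 5)^2. Arranging the block sizes at each eigenvalue in decreasing order and taking row products gives the invariant factors.

Invariant factors (smallest first, each dividing the next): (x + 5)^2.

Check: the last factor (x + 5)^2 is the minimal polynomial, and the product (x + 5)^2 is the characteristic polynomial.

(x + 5)^2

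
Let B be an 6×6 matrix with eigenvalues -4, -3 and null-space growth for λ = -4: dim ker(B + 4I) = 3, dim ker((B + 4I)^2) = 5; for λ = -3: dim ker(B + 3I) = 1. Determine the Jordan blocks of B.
λ = -4: successive nullity increments [3, 2] count blocks of size ≥ k; block sizes are [2, 2, 1].
λ = -3: successive nullity increments [1] count blocks of size ≥ k; block sizes are [1].

Jordan blocks: (-4, 2), (-4, 2), (-4, 1), (-3, 1)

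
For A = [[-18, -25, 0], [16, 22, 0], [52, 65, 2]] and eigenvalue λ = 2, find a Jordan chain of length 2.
We seek v_1 ∈ ker((A - 2I)^2) \ ker(A - 2I), then set v_{i+1} = (A - 2I) v_i.

One such chain is v_1 = [[4, -3, -12]]^T, v_2 = [[-5, 4, 13]]^T. Check: (A - 2I) v_2 = [[0, 0, 0]]^T = 0.

v_1 = [[4, -3, -12]]^T, v_2 = [[-5, 4, 13]]^T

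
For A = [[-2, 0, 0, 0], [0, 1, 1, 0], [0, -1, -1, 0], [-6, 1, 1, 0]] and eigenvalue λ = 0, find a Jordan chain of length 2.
We seek v_1 ∈ ker(A^2) \ ker(A), then set v_{i+1} = A v_i.

One such chain is v_1 = [[0, -3, 2, -4]]^T, v_2 = [[0, -1, 1, -1]]^T. Check: A v_2 = [[0, 0, 0, 0]]^T = 0.

v_1 = [[0, -3, 2, -4]]^T, v_2 = [[0, -1, 1, -1]]^T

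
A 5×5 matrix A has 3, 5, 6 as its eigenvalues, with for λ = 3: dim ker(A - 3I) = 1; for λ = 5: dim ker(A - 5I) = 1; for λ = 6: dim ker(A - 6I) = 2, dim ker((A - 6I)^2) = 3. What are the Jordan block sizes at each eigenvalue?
Jordan blocks: (3, 1), (5, 1), (6, 2), (6, 1)

λ = 3: successive nullity increments [1] count blocks of size ≥ k; block sizes are [1].
λ = 5: successive nullity increments [1] count blocks of size ≥ k; block sizes are [1].
λ = 6: successive nullity increments [2, 1] count blocks of size ≥ k; block sizes are [2, 1].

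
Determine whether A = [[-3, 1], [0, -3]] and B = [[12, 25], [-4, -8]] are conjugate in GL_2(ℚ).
No.

trace(A) = -6 but trace(B) = 4. The trace is a similarity invariant, so A and B are not similar.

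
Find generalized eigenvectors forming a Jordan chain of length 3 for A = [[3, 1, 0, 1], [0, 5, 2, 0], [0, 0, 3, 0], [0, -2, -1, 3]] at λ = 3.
We seek v_1 ∈ ker((A - 3I)^3) \ ker((A - 3I)^2), then set v_{i+1} = (A - 3I) v_i.

One such chain is v_1 = [[0, -1, 1, 1]]^T, v_2 = [[0, 0, 0, 1]]^T, v_3 = [[1, 0, 0, 0]]^T. Check: (A - 3I) v_3 = [[0, 0, 0, 0]]^T = 0.

v_1 = [[0, -1, 1, 1]]^T, v_2 = [[0, 0, 0, 1]]^T, v_3 = [[1, 0, 0, 0]]^T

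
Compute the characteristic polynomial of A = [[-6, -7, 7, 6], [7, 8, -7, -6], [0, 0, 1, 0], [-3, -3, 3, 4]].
xI - A = [[x + 6, 7, -7, -6], [-7, x - 8, 7, 6], [0, 0, x - 1, 0], [3, 3, -3, x - 4]].

Expanding det(xI - A) along the first row:
det(xI - A) = + (x + 6)·det([[x - 8, 7, 6], [0, x - 1, 0], [3, -3, x - 4]]) - (7)·det([[-7, 7, 6], [0, x - 1, 0], [3, -3, x - 4]]) + (-7)·det([[-7, x - 8, 6], [0, 0, 0], [3, 3, x - 4]]) - (-6)·det([[-7, x - 8, 7], [0, 0, x - 1], [3, 3, -3]]).

Evaluating gives χ_A(x) = x^4 - 7x^3 + 15x^2 - 13x + 4 = (x - 4)(x - 1)^3.

χ_A(x) = (x - 4)(x - 1)^3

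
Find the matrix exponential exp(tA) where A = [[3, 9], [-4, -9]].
e^{tA} = [[(6*t + 1)*e^{-3*t}, 9*t*e^{-3*t}], [-4*t*e^{-3*t}, (1 - 6*t)*e^{-3*t}]]

A has Jordan form J = [[-3, 1], [0, -3]] with A = PJP^{-1}, so e^{tA} = P e^{tJ} P^{-1}.

For a Jordan block J_k(λ), e^{tJ_k(λ)} = e^{λt} · (I + tN + t^2 N^2/2! + ... + t^{k-1} N^{k-1}/(k-1)!) where N is the nilpotent superdiagonal part.

Assembling the blocks and conjugating back gives the entries of e^{tA} as shown above.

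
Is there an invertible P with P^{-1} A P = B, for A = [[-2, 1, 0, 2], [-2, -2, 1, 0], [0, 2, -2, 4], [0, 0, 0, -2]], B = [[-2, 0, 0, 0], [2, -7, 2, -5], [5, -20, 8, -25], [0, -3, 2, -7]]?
Two matrices over a field are similar if and only if they have the same invariant factors.

Both A and B have characteristic polynomial (x + 2)^4 and minimal polynomial (x + 2)^3. Computing further, both have invariant factors x + 2, (x + 2)^3. Hence A and B are similar.

Yes.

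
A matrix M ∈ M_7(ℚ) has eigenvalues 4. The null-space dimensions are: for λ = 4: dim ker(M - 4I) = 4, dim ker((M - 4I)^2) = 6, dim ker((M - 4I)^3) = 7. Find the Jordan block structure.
Jordan blocks: (4, 3), (4, 2), (4, 1), (4, 1)

λ = 4: successive nullity increments [4, 2, 1] count blocks of size ≥ k; block sizes are [3, 2, 1, 1].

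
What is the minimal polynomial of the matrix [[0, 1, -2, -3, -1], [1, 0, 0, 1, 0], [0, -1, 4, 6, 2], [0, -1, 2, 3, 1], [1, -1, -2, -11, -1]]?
The characteristic polynomial factors as x^3(x - 3)^2. The minimal polynomial is ∏(x - λ)^{k_λ} where k_λ is the size of the largest Jordan block at λ.

For λ = 0: rank(A) = 4, and the largest Jordan block has size 3 (the smallest k with rank(A^k) = rank(A^(k+1))).
For λ = 3: rank(A - 3I) = 4, and the largest Jordan block has size 2 (the smallest k with rank((A - 3I)^k) = rank((A - 3I)^(k+1))).

So m_A(x) = x^3(x - 3)^2.

m_A(x) = x^3(x - 3)^2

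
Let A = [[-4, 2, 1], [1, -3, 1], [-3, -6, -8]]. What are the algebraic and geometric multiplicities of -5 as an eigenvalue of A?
algebraic multiplicity 3, geometric multiplicity 2

The characteristic polynomial is (x + 5)^3, so the factor x + 5 appears with exponent 3: the algebraic multiplicity is 3.

rank(A + 5I) = 1, so the eigenspace has dimension 3 - 1 = 2: the geometric multiplicity is 2.

Since 2 < 3, A is not diagonalizable.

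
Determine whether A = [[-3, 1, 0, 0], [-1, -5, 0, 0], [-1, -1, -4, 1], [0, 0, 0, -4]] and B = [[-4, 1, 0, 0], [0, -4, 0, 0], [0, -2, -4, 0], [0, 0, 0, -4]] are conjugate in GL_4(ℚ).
No.

Both have characteristic polynomial (x + 4)^4 and minimal polynomial (x + 4)^2. But rank(A + 4I) = 2 for A while rank(B + 4I) = 1 for B, so the number of Jordan blocks at λ = -4 differs. A and B are not similar.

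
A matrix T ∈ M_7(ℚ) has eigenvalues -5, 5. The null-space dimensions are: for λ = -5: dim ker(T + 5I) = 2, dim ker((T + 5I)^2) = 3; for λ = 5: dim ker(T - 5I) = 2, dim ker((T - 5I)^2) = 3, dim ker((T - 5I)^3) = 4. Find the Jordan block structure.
λ = -5: successive nullity increments [2, 1] count blocks of size ≥ k; block sizes are [2, 1].
λ = 5: successive nullity increments [2, 1, 1] count blocks of size ≥ k; block sizes are [3, 1].

Jordan blocks: (-5, 2), (-5, 1), (5, 3), (5, 1)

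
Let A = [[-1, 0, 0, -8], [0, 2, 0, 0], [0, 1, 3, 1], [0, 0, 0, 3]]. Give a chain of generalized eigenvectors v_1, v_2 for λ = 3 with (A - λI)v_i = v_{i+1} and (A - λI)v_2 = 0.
We seek v_1 ∈ ker((A - 3I)^2) \ ker(A - 3I), then set v_{i+1} = (A - 3I) v_i.

One such chain is v_1 = [[-2, 0, 0, 1]]^T, v_2 = [[0, 0, 1, 0]]^T. Check: (A - 3I) v_2 = [[0, 0, 0, 0]]^T = 0.

v_1 = [[-2, 0, 0, 1]]^T, v_2 = [[0, 0, 1, 0]]^T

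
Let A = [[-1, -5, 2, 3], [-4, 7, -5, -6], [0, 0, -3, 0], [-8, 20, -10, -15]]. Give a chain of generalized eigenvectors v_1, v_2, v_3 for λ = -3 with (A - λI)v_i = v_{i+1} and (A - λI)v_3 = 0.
We seek v_1 ∈ ker((A + 3I)^3) \ ker((A + 3I)^2), then set v_{i+1} = (A + 3I) v_i.

One such chain is v_1 = [[-2, 1, 1, 2]]^T, v_2 = [[-1, 1, 0, 2]]^T, v_3 = [[-1, 2, 0, 4]]^T. Check: (A + 3I) v_3 = [[0, 0, 0, 0]]^T = 0.

v_1 = [[-2, 1, 1, 2]]^T, v_2 = [[-1, 1, 0, 2]]^T, v_3 = [[-1, 2, 0, 4]]^T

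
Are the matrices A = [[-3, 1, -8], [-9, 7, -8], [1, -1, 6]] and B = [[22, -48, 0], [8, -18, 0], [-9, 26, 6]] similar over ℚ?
Yes.

Two matrices over a field are similar if and only if they have the same invariant factors.

Both A and B have characteristic polynomial (x - 6)^2(x + 2) and minimal polynomial (x - 6)^2(x + 2). Computing further, both have invariant factors (x - 6)^2(x + 2). Hence A and B are similar.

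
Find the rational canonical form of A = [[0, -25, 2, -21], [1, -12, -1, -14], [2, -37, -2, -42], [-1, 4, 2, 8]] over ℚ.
R = [[0, 0, 0, -9], [1, 0, 0, -18], [0, 1, 0, -15], [0, 0, 1, -6]]

The invariant factors of A (the non-unit diagonal entries of the Smith normal form of xI - A over ℚ[x]) are (x^2 + 3x + 3)^2, each dividing the next. The characteristic polynomial is their product, (x^2 + 3x + 3)^2.

The rational canonical form is the block-diagonal matrix of companion matrices C(f_i):
R = [[0, 0, 0, -9], [1, 0, 0, -18], [0, 1, 0, -15], [0, 0, 1, -6]].

Note the characteristic polynomial does not split into linear factors over ℚ, so A has no Jordan form over ℚ; the rational canonical form exists over any field.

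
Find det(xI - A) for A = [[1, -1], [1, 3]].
xI - A = [[x - 1, 1], [-1, x - 3]].

Expanding det(xI - A) along the first row:
det(xI - A) = + (x - 1)·det([[x - 3]]) - (1)·det([[-1]]).

Evaluating gives χ_A(x) = x^2 - 4x + 4 = (x - 2)^2.

χ_A(x) = (x - 2)^2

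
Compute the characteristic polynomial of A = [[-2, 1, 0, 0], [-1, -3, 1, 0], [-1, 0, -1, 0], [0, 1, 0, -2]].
χ_A(x) = (x + 2)^4

xI - A = [[x + 2, -1, 0, 0], [1, x + 3, -1, 0], [1, 0, x + 1, 0], [0, -1, 0, x + 2]].

Expanding det(xI - A) along the first row:
det(xI - A) = + (x + 2)·det([[x + 3, -1, 0], [0, x + 1, 0], [-1, 0, x + 2]]) - (-1)·det([[1, -1, 0], [1, x + 1, 0], [0, 0, x + 2]]) + (0)·det([[1, x + 3, 0], [1, 0, 0], [0, -1, x + 2]]) - (0)·det([[1, x + 3, -1], [1, 0, x + 1], [0, -1, 0]]).

Evaluating gives χ_A(x) = x^4 + 8x^3 + 24x^2 + 32x + 16 = (x + 2)^4.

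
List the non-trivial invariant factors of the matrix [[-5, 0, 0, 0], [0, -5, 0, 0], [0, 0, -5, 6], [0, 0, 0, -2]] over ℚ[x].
The Jordan structure of A has elementary divisors (x + 5), (x + 5), (x + 5), (x + 2). Arranging the block sizes at each eigenvalue in decreasing order and taking row products gives the invariant factors.

Invariant factors (smallest first, each dividing the next): x + 5, x + 5, (x + 2)(x + 5).

Check: the last factor (x + 2)(x + 5) is the minimal polynomial, and the product (x + 2)(x + 5)^3 is the characteristic polynomial.

x + 5, x + 5, (x + 2)(x + 5)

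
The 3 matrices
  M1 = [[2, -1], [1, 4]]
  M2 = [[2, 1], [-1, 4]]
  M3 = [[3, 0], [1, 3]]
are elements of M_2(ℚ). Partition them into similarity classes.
1 class: {M1, M2, M3}

Characteristic polynomials: χ_{M1} = (x - 3)^2, χ_{M2} = (x - 3)^2, χ_{M3} = (x - 3)^2.

{M1, M2, M3}: invariant factors (x - 3)^2.

Matrices are similar if and only if their invariant-factor lists agree; the partition into similarity classes is {M1, M2, M3}.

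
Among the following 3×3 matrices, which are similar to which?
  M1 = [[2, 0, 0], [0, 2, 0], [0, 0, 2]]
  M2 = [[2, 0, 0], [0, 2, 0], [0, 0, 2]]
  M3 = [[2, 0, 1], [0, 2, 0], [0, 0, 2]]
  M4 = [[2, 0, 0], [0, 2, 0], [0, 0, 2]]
2 classes: {M1, M2, M4}, {M3}

Characteristic polynomials: χ_{M1} = (x - 2)^3, χ_{M2} = (x - 2)^3, χ_{M3} = (x - 2)^3, χ_{M4} = (x - 2)^3.

{M1, M2, M4}: invariant factors x - 2, x - 2, x - 2.

{M3}: invariant factors x - 2, (x - 2)^2.

Matrices are similar if and only if their invariant-factor lists agree; the partition into similarity classes is {M1, M2, M4}, {M3}.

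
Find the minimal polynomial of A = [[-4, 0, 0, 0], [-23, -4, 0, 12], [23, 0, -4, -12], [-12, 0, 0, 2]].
m_A(x) = (x - 2)(x + 4)^2

The characteristic polynomial factors as (x - 2)(x + 4)^3. The minimal polynomial is ∏(x - λ)^{k_λ} where k_λ is the size of the largest Jordan block at λ.

For λ = -4: rank(A + 4I) = 2, and the largest Jordan block has size 2 (the smallest k with rank((A + 4I)^k) = rank((A + 4I)^(k+1))).
For λ = 2: rank(A - 2I) = 3, and the largest Jordan block has size 1 (the smallest k with rank((A - 2I)^k) = rank((A - 2I)^(k+1))).

So m_A(x) = (x - 2)(x + 4)^2.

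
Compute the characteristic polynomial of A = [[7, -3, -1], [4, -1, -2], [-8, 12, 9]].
χ_A(x) = (x - 5)^3

xI - A = [[x - 7, 3, 1], [-4, x + 1, 2], [8, -12, x - 9]].

Expanding det(xI - A) along the first row:
det(xI - A) = + (x - 7)·det([[x + 1, 2], [-12, x - 9]]) - (3)·det([[-4, 2], [8, x - 9]]) + (1)·det([[-4, x + 1], [8, -12]]).

Evaluating gives χ_A(x) = x^3 - 15x^2 + 75x - 125 = (x - 5)^3.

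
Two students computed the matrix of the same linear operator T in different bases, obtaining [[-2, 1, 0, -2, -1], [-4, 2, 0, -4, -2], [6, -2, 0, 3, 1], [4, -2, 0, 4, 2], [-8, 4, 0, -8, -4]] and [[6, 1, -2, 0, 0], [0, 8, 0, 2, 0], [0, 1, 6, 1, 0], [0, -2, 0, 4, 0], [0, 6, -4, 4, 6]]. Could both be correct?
trace(A) = 0 but trace(B) = 30. The trace is a similarity invariant, so A and B are not similar.

No.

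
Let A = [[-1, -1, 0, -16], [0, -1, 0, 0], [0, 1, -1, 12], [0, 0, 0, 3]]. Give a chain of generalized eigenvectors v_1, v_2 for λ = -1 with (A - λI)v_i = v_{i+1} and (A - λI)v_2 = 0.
v_1 = [[0, 1, 0, 0]]^T, v_2 = [[-1, 0, 1, 0]]^T

We seek v_1 ∈ ker((A + I)^2) \ ker(A + I), then set v_{i+1} = (A + I) v_i.

One such chain is v_1 = [[0, 1, 0, 0]]^T, v_2 = [[-1, 0, 1, 0]]^T. Check: (A + I) v_2 = [[0, 0, 0, 0]]^T = 0.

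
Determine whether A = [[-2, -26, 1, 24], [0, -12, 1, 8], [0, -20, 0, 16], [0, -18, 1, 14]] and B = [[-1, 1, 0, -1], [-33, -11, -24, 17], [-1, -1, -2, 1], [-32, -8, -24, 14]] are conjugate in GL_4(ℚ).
Two matrices over a field are similar if and only if they have the same invariant factors.

Both A and B have characteristic polynomial (x - 6)(x + 2)^3 and minimal polynomial (x - 6)(x + 2)^2. Computing further, both have invariant factors x + 2, (x - 6)(x + 2)^2. Hence A and B are similar.

Yes.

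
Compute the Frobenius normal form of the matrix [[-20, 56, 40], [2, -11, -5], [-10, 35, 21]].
The invariant factors of A (the non-unit diagonal entries of the Smith normal form of xI - A over ℚ[x]) are x + 4, (x + 2)(x + 4), each dividing the next. The characteristic polynomial is their product, (x + 2)(x + 4)^2.

The rational canonical form is the block-diagonal matrix of companion matrices C(f_i):
R = [[-4, 0, 0], [0, 0, -8], [0, 1, -6]].

R = [[-4, 0, 0], [0, 0, -8], [0, 1, -6]]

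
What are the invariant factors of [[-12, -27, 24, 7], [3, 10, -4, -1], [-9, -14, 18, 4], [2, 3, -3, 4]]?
The Jordan structure of A has elementary divisors (x - 5)^3, (x - 5). Arranging the block sizes at each eigenvalue in decreasing order and taking row products gives the invariant factors.

Invariant factors (smallest first, each dividing the next): x - 5, (x - 5)^3.

Check: the last factor (x - 5)^3 is the minimal polynomial, and the product (x - 5)^4 is the characteristic polynomial.

x - 5, (x - 5)^3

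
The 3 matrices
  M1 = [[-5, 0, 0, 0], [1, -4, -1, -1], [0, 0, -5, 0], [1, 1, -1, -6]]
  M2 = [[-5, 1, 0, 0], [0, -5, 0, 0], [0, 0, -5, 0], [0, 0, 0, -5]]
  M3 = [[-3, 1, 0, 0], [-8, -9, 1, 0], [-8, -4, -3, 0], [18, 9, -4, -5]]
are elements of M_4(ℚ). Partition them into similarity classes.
2 classes: {M1, M2}, {M3}

Characteristic polynomials: χ_{M1} = (x + 5)^4, χ_{M2} = (x + 5)^4, χ_{M3} = (x + 5)^4.

{M1, M2}: invariant factors x + 5, x + 5, (x + 5)^2.

{M3}: invariant factors x + 5, (x + 5)^3.

Matrices are similar if and only if their invariant-factor lists agree; the partition into similarity classes is {M1, M2}, {M3}.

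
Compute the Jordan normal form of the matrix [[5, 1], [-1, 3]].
The characteristic polynomial is det(xI - A) = (x - 4)^2, so the eigenvalues are 4 (algebraic multiplicity 2).

For λ = 4: rank(A - 4I) = 1, rank((A - 4I)^2) = 0. The eigenspace has dimension 2 - 1 = 1, so there is 1 Jordan block; the rank sequence gives block sizes [2].

Assembling the blocks gives the Jordan form J above.

J = [[4, 1], [0, 4]]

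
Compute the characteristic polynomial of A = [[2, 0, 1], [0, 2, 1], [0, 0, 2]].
xI - A = [[x - 2, 0, -1], [0, x - 2, -1], [0, 0, x - 2]].

Expanding det(xI - A) along the first row:
det(xI - A) = + (x - 2)·det([[x - 2, -1], [0, x - 2]]) - (0)·det([[0, -1], [0, x - 2]]) + (-1)·det([[0, x - 2], [0, 0]]).

Evaluating gives χ_A(x) = x^3 - 6x^2 + 12x - 8 = (x - 2)^3.

χ_A(x) = (x - 2)^3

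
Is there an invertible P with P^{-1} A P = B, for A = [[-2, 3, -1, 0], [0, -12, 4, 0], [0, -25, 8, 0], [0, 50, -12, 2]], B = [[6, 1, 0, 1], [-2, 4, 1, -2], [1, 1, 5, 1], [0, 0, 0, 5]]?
No.

trace(A) = -4 but trace(B) = 20. The trace is a similarity invariant, so A and B are not similar.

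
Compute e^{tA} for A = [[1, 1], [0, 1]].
A has Jordan form J = [[1, 1], [0, 1]] with A = PJP^{-1}, so e^{tA} = P e^{tJ} P^{-1}.

For a Jordan block J_k(λ), e^{tJ_k(λ)} = e^{λt} · (I + tN + t^2 N^2/2! + ... + t^{k-1} N^{k-1}/(k-1)!) where N is the nilpotent superdiagonal part.

Assembling the blocks and conjugating back gives the entries of e^{tA} as shown above.

e^{tA} = [[e^{t}, t*e^{t}], [0, e^{t}]]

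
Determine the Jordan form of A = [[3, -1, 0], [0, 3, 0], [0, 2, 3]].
The characteristic polynomial is det(xI - A) = (x - 3)^3, so the eigenvalues are 3 (algebraic multiplicity 3).

For λ = 3: rank(A - 3I) = 1, rank((A - 3I)^2) = 0. The eigenspace has dimension 3 - 1 = 2, so there are 2 Jordan blocks; the rank sequence gives block sizes [2, 1].

Assembling the blocks gives the Jordan form J above.

J = [[3, 1, 0], [0, 3, 0], [0, 0, 3]]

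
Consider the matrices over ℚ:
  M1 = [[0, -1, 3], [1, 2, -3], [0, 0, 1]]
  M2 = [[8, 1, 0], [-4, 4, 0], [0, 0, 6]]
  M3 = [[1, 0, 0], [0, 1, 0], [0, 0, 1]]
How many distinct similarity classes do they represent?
3 classes: {M1}, {M2}, {M3}

Characteristic polynomials: χ_{M1} = (x - 1)^3, χ_{M2} = (x - 6)^3, χ_{M3} = (x - 1)^3.

{M1}: invariant factors x - 1, (x - 1)^2.

{M2}: invariant factors x - 6, (x - 6)^2.

{M3}: invariant factors x - 1, x - 1, x - 1.

Matrices are similar if and only if their invariant-factor lists agree; the partition into similarity classes is {M1}, {M2}, {M3}.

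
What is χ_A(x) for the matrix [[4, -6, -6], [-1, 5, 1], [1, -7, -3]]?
xI - A = [[x - 4, 6, 6], [1, x - 5, -1], [-1, 7, x + 3]].

Expanding det(xI - A) along the first row:
det(xI - A) = + (x - 4)·det([[x - 5, -1], [7, x + 3]]) - (6)·det([[1, -1], [-1, x + 3]]) + (6)·det([[1, x - 5], [-1, 7]]).

Evaluating gives χ_A(x) = x^3 - 6x^2 + 32 = (x - 4)^2(x + 2).

χ_A(x) = (x - 4)^2(x + 2)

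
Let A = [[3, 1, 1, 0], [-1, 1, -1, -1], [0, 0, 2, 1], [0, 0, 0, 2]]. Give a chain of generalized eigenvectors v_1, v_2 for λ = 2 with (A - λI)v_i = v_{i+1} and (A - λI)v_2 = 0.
v_1 = [[0, 1, 0, 0]]^T, v_2 = [[1, -1, 0, 0]]^T

We seek v_1 ∈ ker((A - 2I)^2) \ ker(A - 2I), then set v_{i+1} = (A - 2I) v_i.

One such chain is v_1 = [[0, 1, 0, 0]]^T, v_2 = [[1, -1, 0, 0]]^T. Check: (A - 2I) v_2 = [[0, 0, 0, 0]]^T = 0.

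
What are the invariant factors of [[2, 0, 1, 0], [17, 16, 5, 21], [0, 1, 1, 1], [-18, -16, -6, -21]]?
The Jordan structure of A has elementary divisors (x + 5), (x - 1)^3. Arranging the block sizes at each eigenvalue in decreasing order and taking row products gives the invariant factors.

Invariant factors (smallest first, each dividing the next): (x - 1)^3(x + 5).

Check: the last factor (x - 1)^3(x + 5) is the minimal polynomial, and the product (x - 1)^3(x + 5) is the characteristic polynomial.

(x - 1)^3(x + 5)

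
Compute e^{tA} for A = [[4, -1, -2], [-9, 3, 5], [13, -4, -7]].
e^{tA} = [[-t^2/2 + 4*t + 1, t*(t/2 - 1), t*(t - 4)/2], [t*(t - 9), -t^2 + 3*t + 1, t*(5 - t)], [t*(26 - 3*t)/2, t*(3*t - 8)/2, 3*t^2/2 - 7*t + 1]]

A has Jordan form J = [[0, 1, 0], [0, 0, 1], [0, 0, 0]] with A = PJP^{-1}, so e^{tA} = P e^{tJ} P^{-1}.

For a Jordan block J_k(λ), e^{tJ_k(λ)} = e^{λt} · (I + tN + t^2 N^2/2! + ... + t^{k-1} N^{k-1}/(k-1)!) where N is the nilpotent superdiagonal part.

Assembling the blocks and conjugating back gives the entries of e^{tA} as shown above.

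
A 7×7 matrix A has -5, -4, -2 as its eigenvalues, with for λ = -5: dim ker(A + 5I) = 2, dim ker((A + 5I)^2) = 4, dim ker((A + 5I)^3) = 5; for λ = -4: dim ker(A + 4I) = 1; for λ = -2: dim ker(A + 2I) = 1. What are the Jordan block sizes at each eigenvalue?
Jordan blocks: (-5, 3), (-5, 2), (-4, 1), (-2, 1)

λ = -5: successive nullity increments [2, 2, 1] count blocks of size ≥ k; block sizes are [3, 2].
λ = -4: successive nullity increments [1] count blocks of size ≥ k; block sizes are [1].
λ = -2: successive nullity increments [1] count blocks of size ≥ k; block sizes are [1].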